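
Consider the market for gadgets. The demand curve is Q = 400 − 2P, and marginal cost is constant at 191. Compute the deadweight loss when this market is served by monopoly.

Inverting demand: P = 200 − 0.5Q.
Competitive firms price at marginal cost: P = 191, giving Q = 18.
A monopolist chooses Q where MR = MC. MR = 200 − Q; setting this equal to 191 gives Q = 9 and P = 195.5.
DWL is the triangle between Q = 9 and Q = 18: ½·(18 − 9)·(195.5 − 191) = 20.25.

DWL = 20.25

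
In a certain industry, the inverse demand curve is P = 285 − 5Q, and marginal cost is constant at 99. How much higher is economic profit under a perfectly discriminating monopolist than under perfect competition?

Economic profit rises by 3459.6

Competitive firms price at marginal cost: P = 99, giving Q = 37.2.
Profit = (99 − 99)·37.2 = 0.
A perfectly discriminating monopolist sells every unit with P(Q) ≥ MC(Q), so output equals the competitive quantity Q = 37.2. Each buyer pays their reservation price, so CS = 0 and the firm captures all surplus.
PS equals the full surplus area, 3459.6. Profit = 3459.6 = 3459.6.
Change in economic profit: 3459.6 − 0 = 3459.6.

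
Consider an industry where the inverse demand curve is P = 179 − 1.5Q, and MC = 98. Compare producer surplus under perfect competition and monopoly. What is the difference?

Competitive firms price at marginal cost: P = 98, giving Q = 54.
PS = (98 − 98)·54 = 0.
A monopolist chooses Q where MR = MC. MR = 179 − 3Q; setting this equal to 98 gives Q = 27 and P = 138.5.
PS = (138.5 − 98)·27 = 1093.5.
Change in producer surplus: 1093.5 − 0 = 1093.5.

Producer surplus rises by 1093.5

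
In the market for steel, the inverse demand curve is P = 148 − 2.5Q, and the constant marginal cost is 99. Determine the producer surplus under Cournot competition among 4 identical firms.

PS = 153.664

With 4 symmetric Cournot firms, each firm's FOC gives 148 − 12.5q = 99, so q = 3.92, Q = 4·3.92 = 15.68, and P = 108.8.
PS = (108.8 − 99)·15.68 = 153.664.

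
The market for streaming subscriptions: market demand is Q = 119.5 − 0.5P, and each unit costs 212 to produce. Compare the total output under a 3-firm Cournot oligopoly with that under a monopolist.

Inverting demand: P = 239 − 2Q.
Cournot with 3 identical firms: the symmetric best-response condition is 239 − 8q = 212. Each firm produces q = 3.375, total output Q = 10.125, price P = 218.75.
A monopolist chooses Q where MR = MC. MR = 239 − 4Q; setting this equal to 212 gives Q = 6.75 and P = 225.5.

Cournot: Q = 10.125; Monopoly: Q = 6.75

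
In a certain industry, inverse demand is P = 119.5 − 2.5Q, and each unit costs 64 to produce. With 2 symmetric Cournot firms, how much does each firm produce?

In a 2-firm Cournot equilibrium, symmetry and the first-order condition give q = (119.5 − 64)/(7.5) = 7.4. So Q = 14.8 and P = 82.5.

q_i = 7.4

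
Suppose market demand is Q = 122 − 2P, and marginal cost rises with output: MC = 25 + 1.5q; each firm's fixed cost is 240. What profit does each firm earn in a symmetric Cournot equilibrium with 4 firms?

π_i = −138.75

Inverting demand: P = 61 − 0.5Q.
Cournot with 4 identical firms: the symmetric best-response condition is 61 − 2.5q = 25 + 1.5q. Each firm produces q = 9, total output Q = 36, price P = 43.
Each firm's profit = 43·9 − (25·9 + ½·1.5·9²) − 240 = −138.75.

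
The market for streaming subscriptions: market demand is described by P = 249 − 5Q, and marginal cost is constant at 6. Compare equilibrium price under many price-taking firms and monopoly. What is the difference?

Equilibrium price rises by 121.5

Perfect competition: P = MC = 6, so 249 − 5Q = 6 and Q = 48.6.
Monopoly sets MR = MC: 249 − 10Q = 6 ⇒ Q = 24.3, P = 249 − 5·24.3 = 127.5.
Change in equilibrium price: 127.5 − 6 = 121.5.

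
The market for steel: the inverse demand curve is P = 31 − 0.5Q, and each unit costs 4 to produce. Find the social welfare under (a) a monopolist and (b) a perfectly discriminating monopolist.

Monopoly: TS = 546.75; Perfect PD: TS = 729

A monopolist chooses Q where MR = MC. MR = 31 − Q; setting this equal to 4 gives Q = 27 and P = 17.5.
CS = ½·(31 − 17.5)·27 = 182.25; PS = (17.5 − 4)·27 = 364.5; TS = 546.75.
With perfect price discrimination, output is the efficient level Q = 54 (where demand meets MC), but every buyer pays their willingness to pay: CS = 0 and PS = total surplus.
TS = 729 (equal to competitive TS).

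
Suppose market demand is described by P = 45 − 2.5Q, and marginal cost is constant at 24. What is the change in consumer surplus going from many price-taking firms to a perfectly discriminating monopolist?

CS falls by 88.2

Perfect competition: P = MC = 24, so 45 − 2.5Q = 24 and Q = 8.4.
CS = ½·(45 − 24)·8.4 = 88.2.
A perfectly discriminating monopolist sells every unit with P(Q) ≥ MC(Q), so output equals the competitive quantity Q = 8.4. Each buyer pays their reservation price, so CS = 0 and the firm captures all surplus.
CS = 0.
Change in consumer surplus: 0 − 88.2 = −88.2.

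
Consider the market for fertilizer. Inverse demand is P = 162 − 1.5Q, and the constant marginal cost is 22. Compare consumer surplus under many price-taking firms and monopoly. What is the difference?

CS falls by 4900

Perfect competition: P = MC = 22, so 162 − 1.5Q = 22 and Q = 280/3.
CS = ½·(162 − 22)·280/3 = 19600/3.
Monopoly sets MR = MC: 162 − 3Q = 22 ⇒ Q = 140/3, P = 162 − 1.5·140/3 = 92.
CS = ½·(162 − 92)·140/3 = 4900/3.
Change in consumer surplus: 4900/3 − 19600/3 = −4900.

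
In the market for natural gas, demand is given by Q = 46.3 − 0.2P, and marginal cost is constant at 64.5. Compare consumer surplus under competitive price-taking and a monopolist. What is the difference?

Inverting demand: P = 231.5 − 5Q.
Competitive firms price at marginal cost: P = 64.5, giving Q = 33.4.
CS = ½·(231.5 − 64.5)·33.4 = 2788.9.
A monopolist chooses Q where MR = MC. MR = 231.5 − 10Q; setting this equal to 64.5 gives Q = 16.7 and P = 148.
CS = ½·(231.5 − 148)·16.7 = 697.225.
Change in consumer surplus: 697.225 − 2788.9 = −2091.675.

CS falls by 2091.675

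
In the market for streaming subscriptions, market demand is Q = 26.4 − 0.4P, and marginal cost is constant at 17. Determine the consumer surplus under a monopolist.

CS = 120.05

Inverting demand: P = 66 − 2.5Q.
The monopolist equates marginal revenue to marginal cost: 66 − 5Q = 17, so Q = 9.8. From demand, P = 41.5.
CS = ½·(66 − 41.5)·9.8 = 120.05.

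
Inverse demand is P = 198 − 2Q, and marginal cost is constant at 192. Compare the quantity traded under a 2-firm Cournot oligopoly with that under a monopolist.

Cournot: Q = 2; Monopoly: Q = 1.5

Cournot with 2 identical firms: the symmetric best-response condition is 198 − 6q = 192. Each firm produces q = 1, total output Q = 2, price P = 194.
The monopolist equates marginal revenue to marginal cost: 198 − 4Q = 192, so Q = 1.5. From demand, P = 195.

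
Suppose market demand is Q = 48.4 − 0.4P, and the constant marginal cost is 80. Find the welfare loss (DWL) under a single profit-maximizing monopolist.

Inverting demand: P = 121 − 2.5Q.
Perfect competition: P = MC = 80, so 121 − 2.5Q = 80 and Q = 16.4.
The monopolist equates marginal revenue to marginal cost: 121 − 5Q = 80, so Q = 8.2. From demand, P = 100.5.
DWL is the triangle between Q = 8.2 and Q = 16.4: ½·(16.4 − 8.2)·(100.5 − 80) = 84.05.

DWL = 84.05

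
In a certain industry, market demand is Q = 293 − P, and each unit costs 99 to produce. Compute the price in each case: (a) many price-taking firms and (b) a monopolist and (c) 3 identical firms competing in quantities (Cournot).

Inverting demand: P = 293 − Q.
Competitive firms price at marginal cost: P = 99, giving Q = 194.
A monopolist chooses Q where MR = MC. MR = 293 − 2Q; setting this equal to 99 gives Q = 97 and P = 196.
Cournot with 3 identical firms: the symmetric best-response condition is 293 − 4q = 99. Each firm produces q = 48.5, total output Q = 145.5, price P = 147.5.

Competition: P = 99; Monopoly: P = 196; Cournot: P = 147.5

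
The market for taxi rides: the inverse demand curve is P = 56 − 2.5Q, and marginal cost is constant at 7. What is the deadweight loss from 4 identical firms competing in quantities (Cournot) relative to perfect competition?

DWL = 19.208

Competitive firms price at marginal cost: P = 7, giving Q = 19.6.
In a 4-firm Cournot equilibrium, symmetry and the first-order condition give q = (56 − 7)/(12.5) = 3.92. So Q = 15.68 and P = 16.8.
DWL is the triangle between Q = 15.68 and Q = 19.6: ½·(19.6 − 15.68)·(16.8 − 7) = 19.208.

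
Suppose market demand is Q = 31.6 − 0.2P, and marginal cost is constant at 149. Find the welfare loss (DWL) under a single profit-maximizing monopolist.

DWL = 2.025

Inverting demand: P = 158 − 5Q.
Perfect competition: P = MC = 149, so 158 − 5Q = 149 and Q = 1.8.
Monopoly sets MR = MC: 158 − 10Q = 149 ⇒ Q = 0.9, P = 158 − 5·0.9 = 153.5.
DWL is the triangle between Q = 0.9 and Q = 1.8: ½·(1.8 − 0.9)·(153.5 − 149) = 2.025.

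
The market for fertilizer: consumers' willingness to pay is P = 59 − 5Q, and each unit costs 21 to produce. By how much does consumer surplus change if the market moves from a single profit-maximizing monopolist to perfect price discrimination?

The monopolist equates marginal revenue to marginal cost: 59 − 10Q = 21, so Q = 3.8. From demand, P = 40.
CS = ½·(59 − 40)·3.8 = 36.1.
Under first-degree price discrimination the firm charges each unit its demand price and produces up to where P = MC, i.e. Q = 7.6. Consumer surplus is zero; producer surplus equals total surplus.
CS = 0.
Change in consumer surplus: 0 − 36.1 = −36.1.

CS falls by 36.1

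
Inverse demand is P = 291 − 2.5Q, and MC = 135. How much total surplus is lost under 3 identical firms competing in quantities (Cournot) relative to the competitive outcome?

Perfect competition: P = MC = 135, so 291 − 2.5Q = 135 and Q = 62.4.
With 3 symmetric Cournot firms, each firm's FOC gives 291 − 10q = 135, so q = 15.6, Q = 3·15.6 = 46.8, and P = 174.
DWL is the triangle between Q = 46.8 and Q = 62.4: ½·(62.4 − 46.8)·(174 − 135) = 304.2.

DWL = 304.2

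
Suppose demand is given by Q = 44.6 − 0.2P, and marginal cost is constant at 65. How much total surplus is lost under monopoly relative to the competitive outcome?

Inverting demand: P = 223 − 5Q.
Competitive firms price at marginal cost: P = 65, giving Q = 31.6.
Monopoly sets MR = MC: 223 − 10Q = 65 ⇒ Q = 15.8, P = 223 − 5·15.8 = 144.
DWL is the triangle between Q = 15.8 and Q = 31.6: ½·(31.6 − 15.8)·(144 − 65) = 624.1.

DWL = 624.1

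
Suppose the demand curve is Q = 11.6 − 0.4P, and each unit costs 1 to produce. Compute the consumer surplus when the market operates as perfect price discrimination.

CS = 0

Inverting demand: P = 29 − 2.5Q.
A perfectly discriminating monopolist sells every unit with P(Q) ≥ MC(Q), so output equals the competitive quantity Q = 11.2. Each buyer pays their reservation price, so CS = 0 and the firm captures all surplus.
CS = 0.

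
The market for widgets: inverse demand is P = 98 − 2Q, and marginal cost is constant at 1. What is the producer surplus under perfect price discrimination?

PS = 2352.25

A perfectly discriminating monopolist sells every unit with P(Q) ≥ MC(Q), so output equals the competitive quantity Q = 48.5. Each buyer pays their reservation price, so CS = 0 and the firm captures all surplus.
PS = ½·(98 − 1)·48.5 = 2352.25.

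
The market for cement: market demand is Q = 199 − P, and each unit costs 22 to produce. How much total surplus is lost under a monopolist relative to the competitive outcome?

DWL = 3916.125

Inverting demand: P = 199 − Q.
Perfect competition: P = MC = 22, so 199 − Q = 22 and Q = 177.
The monopolist equates marginal revenue to marginal cost: 199 − 2Q = 22, so Q = 88.5. From demand, P = 110.5.
DWL is the triangle between Q = 88.5 and Q = 177: ½·(177 − 88.5)·(110.5 − 22) = 3916.125.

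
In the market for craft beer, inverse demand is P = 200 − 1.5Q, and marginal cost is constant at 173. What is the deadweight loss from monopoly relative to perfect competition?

DWL = 60.75

Competitive firms price at marginal cost: P = 173, giving Q = 18.
A monopolist chooses Q where MR = MC. MR = 200 − 3Q; setting this equal to 173 gives Q = 9 and P = 186.5.
DWL is the triangle between Q = 9 and Q = 18: ½·(18 − 9)·(186.5 − 173) = 60.75.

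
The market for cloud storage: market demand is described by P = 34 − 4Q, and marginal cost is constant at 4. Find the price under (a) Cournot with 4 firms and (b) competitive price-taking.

Cournot: P = 10; Competition: P = 4

With 4 symmetric Cournot firms, each firm's FOC gives 34 − 20q = 4, so q = 1.5, Q = 4·1.5 = 6, and P = 10.
Perfect competition: P = MC = 4, so 34 − 4Q = 4 and Q = 7.5.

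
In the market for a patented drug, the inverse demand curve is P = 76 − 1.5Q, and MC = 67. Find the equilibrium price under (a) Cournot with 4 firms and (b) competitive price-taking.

In a 4-firm Cournot equilibrium, symmetry and the first-order condition give q = (76 − 67)/(7.5) = 1.2. So Q = 4.8 and P = 68.8.
Under competition P = MC = 67, so Q = (76 − 67)/1.5 = 6.

Cournot: P = 68.8; Competition: P = 67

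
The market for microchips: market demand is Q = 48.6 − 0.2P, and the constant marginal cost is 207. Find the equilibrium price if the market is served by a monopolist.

P = 225

Inverting demand: P = 243 − 5Q.
The monopolist equates marginal revenue to marginal cost: 243 − 10Q = 207, so Q = 3.6. From demand, P = 225.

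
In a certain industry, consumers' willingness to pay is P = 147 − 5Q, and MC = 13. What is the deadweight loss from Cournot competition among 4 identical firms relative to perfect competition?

DWL = 71.824

Under competition P = MC = 13, so Q = (147 − 13)/5 = 26.8.
In a 4-firm Cournot equilibrium, symmetry and the first-order condition give q = (147 − 13)/(25) = 5.36. So Q = 21.44 and P = 39.8.
DWL is the triangle between Q = 21.44 and Q = 26.8: ½·(26.8 − 21.44)·(39.8 − 13) = 71.824.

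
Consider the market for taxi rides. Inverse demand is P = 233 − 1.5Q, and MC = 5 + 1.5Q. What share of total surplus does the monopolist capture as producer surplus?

Monopoly sets MR = MC: 233 − 3Q = 5 + 1.5Q ⇒ Q = 152/3, P = 233 − 1.5·152/3 = 157.
CS = ½·(233 − 157)·152/3 = 5776/3.
PS = P·Q − VC(Q) = 157·152/3 − (5·152/3 + ½·1.5·(152/3)²) = 5776.
Share captured = PS/TS = 5776/(23104/3) = 0.75.

PS/TS = 0.75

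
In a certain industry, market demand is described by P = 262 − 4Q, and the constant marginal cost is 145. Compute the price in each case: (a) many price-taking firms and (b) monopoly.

Competition: P = 145; Monopoly: P = 203.5

Under competition P = MC = 145, so Q = (262 − 145)/4 = 29.25.
A monopolist chooses Q where MR = MC. MR = 262 − 8Q; setting this equal to 145 gives Q = 14.625 and P = 203.5.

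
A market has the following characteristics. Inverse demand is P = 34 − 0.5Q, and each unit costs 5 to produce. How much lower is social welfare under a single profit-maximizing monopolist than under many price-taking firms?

Perfect competition: P = MC = 5, so 34 − 0.5Q = 5 and Q = 58.
CS = ½·(34 − 5)·58 = 841; PS = (5 − 5)·58 = 0; TS = 841.
The monopolist equates marginal revenue to marginal cost: 34 − Q = 5, so Q = 29. From demand, P = 19.5.
CS = ½·(34 − 19.5)·29 = 210.25; PS = (19.5 − 5)·29 = 420.5; TS = 630.75.
Change in social welfare: 630.75 − 841 = −210.25.

TS falls by 210.25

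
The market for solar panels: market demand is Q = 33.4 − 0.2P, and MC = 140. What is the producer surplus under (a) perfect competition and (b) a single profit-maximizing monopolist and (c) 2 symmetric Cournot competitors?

Inverting demand: P = 167 − 5Q.
Under competition P = MC = 140, so Q = (167 − 140)/5 = 5.4.
PS = (140 − 140)·5.4 = 0.
The monopolist equates marginal revenue to marginal cost: 167 − 10Q = 140, so Q = 2.7. From demand, P = 153.5.
PS = (153.5 − 140)·2.7 = 36.45.
With 2 symmetric Cournot firms, each firm's FOC gives 167 − 15q = 140, so q = 1.8, Q = 2·1.8 = 3.6, and P = 149.
PS = (149 − 140)·3.6 = 32.4.

Competition: PS = 0; Monopoly: PS = 36.45; Cournot: PS = 32.4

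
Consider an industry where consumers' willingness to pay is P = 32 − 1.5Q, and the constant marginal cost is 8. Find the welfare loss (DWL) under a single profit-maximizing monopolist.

DWL = 48

Competitive firms price at marginal cost: P = 8, giving Q = 16.
A monopolist chooses Q where MR = MC. MR = 32 − 3Q; setting this equal to 8 gives Q = 8 and P = 20.
DWL is the triangle between Q = 8 and Q = 16: ½·(16 − 8)·(20 − 8) = 48.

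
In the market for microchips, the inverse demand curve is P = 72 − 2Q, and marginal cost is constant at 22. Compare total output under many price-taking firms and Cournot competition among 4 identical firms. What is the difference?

Total output falls by 5

Under competition P = MC = 22, so Q = (72 − 22)/2 = 25.
In a 4-firm Cournot equilibrium, symmetry and the first-order condition give q = (72 − 22)/(10) = 5. So Q = 20 and P = 32.
Change in total output: 20 − 25 = −5.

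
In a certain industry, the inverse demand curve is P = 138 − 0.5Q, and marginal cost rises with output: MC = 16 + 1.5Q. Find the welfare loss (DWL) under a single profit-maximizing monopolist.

Competitive equilibrium sets price equal to marginal cost: 138 − 0.5Q = 16 + 1.5Q, so Q = 61 and P = 107.5.
Monopoly sets MR = MC: 138 − Q = 16 + 1.5Q ⇒ Q = 48.8, P = 138 − 0.5·48.8 = 113.6.
CS = ½·(138 − 107.5)·61 = 930.25; PS = (107.5·61 − 16·61 − ½·1.5·61²) = 2790.75; TS = 3721.
CS = ½·(138 − 113.6)·48.8 = 595.36; PS = (113.6·48.8 − 16·48.8 − ½·1.5·48.8²) = 2976.8; TS = 3572.16.
DWL = 3721 − 3572.16 = 148.84.

DWL = 148.84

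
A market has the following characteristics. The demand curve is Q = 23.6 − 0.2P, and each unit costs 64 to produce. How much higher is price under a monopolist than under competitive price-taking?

Price rises by 27

Inverting demand: P = 118 − 5Q.
Under competition P = MC = 64, so Q = (118 − 64)/5 = 10.8.
The monopolist equates marginal revenue to marginal cost: 118 − 10Q = 64, so Q = 5.4. From demand, P = 91.
Change in price: 91 − 64 = 27.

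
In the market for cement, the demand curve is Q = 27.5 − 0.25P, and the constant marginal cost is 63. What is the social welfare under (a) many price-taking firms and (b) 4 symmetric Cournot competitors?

Inverting demand: P = 110 − 4Q.
Competitive firms price at marginal cost: P = 63, giving Q = 11.75.
CS = ½·(110 − 63)·11.75 = 276.125; PS = (63 − 63)·11.75 = 0; TS = 276.125.
With 4 symmetric Cournot firms, each firm's FOC gives 110 − 20q = 63, so q = 2.35, Q = 4·2.35 = 9.4, and P = 72.4.
CS = ½·(110 − 72.4)·9.4 = 176.72; PS = (72.4 − 63)·9.4 = 88.36; TS = 265.08.

Competition: TS = 276.125; Cournot: TS = 265.08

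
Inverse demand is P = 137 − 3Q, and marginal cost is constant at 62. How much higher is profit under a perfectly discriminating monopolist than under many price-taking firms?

π rises by 937.5

Perfect competition: P = MC = 62, so 137 − 3Q = 62 and Q = 25.
Profit = (62 − 62)·25 = 0.
Under first-degree price discrimination the firm charges each unit its demand price and produces up to where P = MC, i.e. Q = 25. Consumer surplus is zero; producer surplus equals total surplus.
PS equals the full surplus area, 937.5. Profit = 937.5 = 937.5.
Change in profit: 937.5 − 0 = 937.5.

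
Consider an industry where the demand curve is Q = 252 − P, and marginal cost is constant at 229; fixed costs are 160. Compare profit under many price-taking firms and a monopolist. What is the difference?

Inverting demand: P = 252 − Q.
Perfect competition: P = MC = 229, so 252 − Q = 229 and Q = 23.
Profit = (229 − 229)·23 − 160 = −160.
The monopolist equates marginal revenue to marginal cost: 252 − 2Q = 229, so Q = 11.5. From demand, P = 240.5.
Profit = (240.5 − 229)·11.5 − 160 = −27.75.
Change in profit: −27.75 − −160 = 132.25.

Profit rises by 132.25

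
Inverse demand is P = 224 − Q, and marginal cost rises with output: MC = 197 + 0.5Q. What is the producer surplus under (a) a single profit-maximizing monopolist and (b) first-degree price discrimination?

The monopolist equates marginal revenue to marginal cost: 224 − 2Q = 197 + 0.5Q, so Q = 10.8. From demand, P = 213.2.
PS = P·Q − VC(Q) = 213.2·10.8 − (197·10.8 + ½·0.5·10.8²) = 145.8.
Under first-degree price discrimination the firm charges each unit its demand price and produces up to where P = MC, i.e. Q = 18. Consumer surplus is zero; producer surplus equals total surplus.
PS = ½·(224 − 197)·18 = 243.

Monopoly: PS = 145.8; Perfect PD: PS = 243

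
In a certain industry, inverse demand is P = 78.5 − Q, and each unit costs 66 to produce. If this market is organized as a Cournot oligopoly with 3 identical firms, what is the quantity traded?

Cournot with 3 identical firms: the symmetric best-response condition is 78.5 − 4q = 66. Each firm produces q = 3.125, total output Q = 9.375, price P = 69.125.

Q = 9.375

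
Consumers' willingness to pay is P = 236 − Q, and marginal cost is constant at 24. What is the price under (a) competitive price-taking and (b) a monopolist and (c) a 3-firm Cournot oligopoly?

Competition: P = 24; Monopoly: P = 130; Cournot: P = 77

Perfect competition: P = MC = 24, so 236 − Q = 24 and Q = 212.
A monopolist chooses Q where MR = MC. MR = 236 − 2Q; setting this equal to 24 gives Q = 106 and P = 130.
In a 3-firm Cournot equilibrium, symmetry and the first-order condition give q = (236 − 24)/(4) = 53. So Q = 159 and P = 77.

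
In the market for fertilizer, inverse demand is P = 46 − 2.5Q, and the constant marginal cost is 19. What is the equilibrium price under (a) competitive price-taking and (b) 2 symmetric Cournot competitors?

Competition: P = 19; Cournot: P = 28

Under competition P = MC = 19, so Q = (46 − 19)/2.5 = 10.8.
With 2 symmetric Cournot firms, each firm's FOC gives 46 − 7.5q = 19, so q = 3.6, Q = 2·3.6 = 7.2, and P = 28.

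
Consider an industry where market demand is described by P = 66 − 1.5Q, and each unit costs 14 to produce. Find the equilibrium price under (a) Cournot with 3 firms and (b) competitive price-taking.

In a 3-firm Cournot equilibrium, symmetry and the first-order condition give q = (66 − 14)/(6) = 26/3. So Q = 26 and P = 27.
Competitive firms price at marginal cost: P = 14, giving Q = 104/3.

Cournot: P = 27; Competition: P = 14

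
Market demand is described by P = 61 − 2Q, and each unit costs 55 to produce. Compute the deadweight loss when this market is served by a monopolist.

Perfect competition: P = MC = 55, so 61 − 2Q = 55 and Q = 3.
A monopolist chooses Q where MR = MC. MR = 61 − 4Q; setting this equal to 55 gives Q = 1.5 and P = 58.
DWL is the triangle between Q = 1.5 and Q = 3: ½·(3 − 1.5)·(58 − 55) = 2.25.

DWL = 2.25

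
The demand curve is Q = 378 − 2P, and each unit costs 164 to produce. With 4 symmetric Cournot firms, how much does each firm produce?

q_i = 10

Inverting demand: P = 189 − 0.5Q.
Cournot with 4 identical firms: the symmetric best-response condition is 189 − 2.5q = 164. Each firm produces q = 10, total output Q = 40, price P = 169.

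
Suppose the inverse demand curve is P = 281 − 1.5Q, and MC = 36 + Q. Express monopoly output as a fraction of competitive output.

Q_m/Q_c = 0.625

A monopolist chooses Q where MR = MC. MR = 281 − 3Q; setting this equal to 36 + Q gives Q = 61.25 and P = 189.125.
Under competition P = MC: 281 − 1.5Q = 36 + Q ⇒ Q = 98, P = 134.
Ratio Q_m/Q_c = 61.25/98 = 0.625.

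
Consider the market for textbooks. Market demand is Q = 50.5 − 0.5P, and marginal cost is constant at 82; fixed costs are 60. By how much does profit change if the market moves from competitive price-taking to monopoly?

Inverting demand: P = 101 − 2Q.
Perfect competition: P = MC = 82, so 101 − 2Q = 82 and Q = 9.5.
Profit = (82 − 82)·9.5 − 60 = −60.
A monopolist chooses Q where MR = MC. MR = 101 − 4Q; setting this equal to 82 gives Q = 4.75 and P = 91.5.
Profit = (91.5 − 82)·4.75 − 60 = −14.875.
Change in profit: −14.875 − −60 = 45.125.

π rises by 45.125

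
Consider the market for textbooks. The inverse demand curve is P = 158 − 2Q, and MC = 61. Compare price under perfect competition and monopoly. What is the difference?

Price rises by 48.5

Perfect competition: P = MC = 61, so 158 − 2Q = 61 and Q = 48.5.
A monopolist chooses Q where MR = MC. MR = 158 − 4Q; setting this equal to 61 gives Q = 24.25 and P = 109.5.
Change in price: 109.5 − 61 = 48.5.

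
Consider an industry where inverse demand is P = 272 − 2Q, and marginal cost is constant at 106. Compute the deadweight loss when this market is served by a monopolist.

Under competition P = MC = 106, so Q = (272 − 106)/2 = 83.
Monopoly sets MR = MC: 272 − 4Q = 106 ⇒ Q = 41.5, P = 272 − 2·41.5 = 189.
DWL is the triangle between Q = 41.5 and Q = 83: ½·(83 − 41.5)·(189 − 106) = 1722.25.

DWL = 1722.25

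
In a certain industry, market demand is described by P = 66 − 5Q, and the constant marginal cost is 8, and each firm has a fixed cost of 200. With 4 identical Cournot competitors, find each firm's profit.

π_i = −173.088

In a 4-firm Cournot equilibrium, symmetry and the first-order condition give q = (66 − 8)/(25) = 2.32. So Q = 9.28 and P = 19.6.
Each firm's profit = (19.6 − 8)·2.32 − 200 = −173.088.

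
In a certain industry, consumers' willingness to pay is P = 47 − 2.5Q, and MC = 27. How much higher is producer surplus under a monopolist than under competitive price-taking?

Competitive firms price at marginal cost: P = 27, giving Q = 8.
PS = (27 − 27)·8 = 0.
The monopolist equates marginal revenue to marginal cost: 47 − 5Q = 27, so Q = 4. From demand, P = 37.
PS = (37 − 27)·4 = 40.
Change in producer surplus: 40 − 0 = 40.

Producer surplus rises by 40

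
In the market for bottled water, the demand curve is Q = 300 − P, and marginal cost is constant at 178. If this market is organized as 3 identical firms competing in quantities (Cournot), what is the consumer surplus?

CS = 4186.125

Inverting demand: P = 300 − Q.
Cournot with 3 identical firms: the symmetric best-response condition is 300 − 4q = 178. Each firm produces q = 30.5, total output Q = 91.5, price P = 208.5.
CS = ½·(300 − 208.5)·91.5 = 4186.125.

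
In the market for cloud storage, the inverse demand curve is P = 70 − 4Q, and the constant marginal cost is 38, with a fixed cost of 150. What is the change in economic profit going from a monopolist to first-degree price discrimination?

The monopolist equates marginal revenue to marginal cost: 70 − 8Q = 38, so Q = 4. From demand, P = 54.
Profit = (54 − 38)·4 − 150 = −86.
A perfectly discriminating monopolist sells every unit with P(Q) ≥ MC(Q), so output equals the competitive quantity Q = 8. Each buyer pays their reservation price, so CS = 0 and the firm captures all surplus.
PS equals the full surplus area, 128. Profit = 128 − 150 = −22.
Change in economic profit: −22 − −86 = 64.

Economic profit rises by 64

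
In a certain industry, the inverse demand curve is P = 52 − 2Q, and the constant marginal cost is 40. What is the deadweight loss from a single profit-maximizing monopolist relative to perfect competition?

Under competition P = MC = 40, so Q = (52 − 40)/2 = 6.
Monopoly sets MR = MC: 52 − 4Q = 40 ⇒ Q = 3, P = 52 − 2·3 = 46.
DWL is the triangle between Q = 3 and Q = 6: ½·(6 − 3)·(46 − 40) = 9.

DWL = 9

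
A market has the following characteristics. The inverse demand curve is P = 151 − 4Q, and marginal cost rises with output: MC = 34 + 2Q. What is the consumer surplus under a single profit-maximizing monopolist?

CS = 273.78

Monopoly sets MR = MC: 151 − 8Q = 34 + 2Q ⇒ Q = 11.7, P = 151 − 4·11.7 = 104.2.
CS = ½·(151 − 104.2)·11.7 = 273.78.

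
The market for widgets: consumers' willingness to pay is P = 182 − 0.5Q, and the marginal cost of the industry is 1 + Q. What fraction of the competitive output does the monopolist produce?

The monopolist equates marginal revenue to marginal cost: 182 − Q = 1 + Q, so Q = 90.5. From demand, P = 136.75.
Competitive equilibrium sets price equal to marginal cost: 182 − 0.5Q = 1 + Q, so Q = 362/3 and P = 365/3.
Ratio Q_m/Q_c = 90.5/(362/3) = 0.75.

Q_m/Q_c = 0.75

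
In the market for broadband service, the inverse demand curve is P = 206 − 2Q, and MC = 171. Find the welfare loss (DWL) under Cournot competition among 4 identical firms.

DWL = 12.25

Under competition P = MC = 171, so Q = (206 − 171)/2 = 17.5.
In a 4-firm Cournot equilibrium, symmetry and the first-order condition give q = (206 − 171)/(10) = 3.5. So Q = 14 and P = 178.
DWL is the triangle between Q = 14 and Q = 17.5: ½·(17.5 − 14)·(178 − 171) = 12.25.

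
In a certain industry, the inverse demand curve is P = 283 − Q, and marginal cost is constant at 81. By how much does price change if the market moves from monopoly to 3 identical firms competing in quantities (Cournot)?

P falls by 50.5

Monopoly sets MR = MC: 283 − 2Q = 81 ⇒ Q = 101, P = 283 − 101 = 182.
Cournot with 3 identical firms: the symmetric best-response condition is 283 − 4q = 81. Each firm produces q = 50.5, total output Q = 151.5, price P = 131.5.
Change in price: 131.5 − 182 = −50.5.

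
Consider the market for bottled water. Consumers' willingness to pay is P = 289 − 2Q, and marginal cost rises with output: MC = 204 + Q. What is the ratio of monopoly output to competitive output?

Monopoly sets MR = MC: 289 − 4Q = 204 + Q ⇒ Q = 17, P = 289 − 2·17 = 255.
Under competition P = MC: 289 − 2Q = 204 + Q ⇒ Q = 85/3, P = 697/3.
Ratio Q_m/Q_c = 17/(85/3) = 0.6.

Q_m/Q_c = 0.6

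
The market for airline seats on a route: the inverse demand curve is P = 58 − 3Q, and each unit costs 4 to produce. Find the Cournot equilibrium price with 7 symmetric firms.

P = 10.75

Cournot with 7 identical firms: the symmetric best-response condition is 58 − 24q = 4. Each firm produces q = 2.25, total output Q = 15.75, price P = 10.75.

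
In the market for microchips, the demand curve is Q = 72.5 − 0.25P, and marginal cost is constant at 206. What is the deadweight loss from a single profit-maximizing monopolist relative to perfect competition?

DWL = 220.5

Inverting demand: P = 290 − 4Q.
Competitive firms price at marginal cost: P = 206, giving Q = 21.
The monopolist equates marginal revenue to marginal cost: 290 − 8Q = 206, so Q = 10.5. From demand, P = 248.
DWL is the triangle between Q = 10.5 and Q = 21: ½·(21 − 10.5)·(248 − 206) = 220.5.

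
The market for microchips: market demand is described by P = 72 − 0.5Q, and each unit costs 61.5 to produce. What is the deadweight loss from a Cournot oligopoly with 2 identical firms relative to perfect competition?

DWL = 12.25

Under competition P = MC = 61.5, so Q = (72 − 61.5)/0.5 = 21.
In a 2-firm Cournot equilibrium, symmetry and the first-order condition give q = (72 − 61.5)/(1.5) = 7. So Q = 14 and P = 65.
DWL is the triangle between Q = 14 and Q = 21: ½·(21 − 14)·(65 − 61.5) = 12.25.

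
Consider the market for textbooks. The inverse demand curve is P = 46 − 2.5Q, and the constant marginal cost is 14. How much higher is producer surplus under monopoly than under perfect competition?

Under competition P = MC = 14, so Q = (46 − 14)/2.5 = 12.8.
PS = (14 − 14)·12.8 = 0.
Monopoly sets MR = MC: 46 − 5Q = 14 ⇒ Q = 6.4, P = 46 − 2.5·6.4 = 30.
PS = (30 − 14)·6.4 = 102.4.
Change in producer surplus: 102.4 − 0 = 102.4.

Producer surplus rises by 102.4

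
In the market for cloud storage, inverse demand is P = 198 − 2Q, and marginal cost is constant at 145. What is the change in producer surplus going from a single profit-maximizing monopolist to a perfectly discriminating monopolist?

Monopoly sets MR = MC: 198 − 4Q = 145 ⇒ Q = 13.25, P = 198 − 2·13.25 = 171.5.
PS = (171.5 − 145)·13.25 = 351.125.
Under first-degree price discrimination the firm charges each unit its demand price and produces up to where P = MC, i.e. Q = 26.5. Consumer surplus is zero; producer surplus equals total surplus.
PS = ½·(198 − 145)·26.5 = 702.25.
Change in producer surplus: 702.25 − 351.125 = 351.125.

PS rises by 351.125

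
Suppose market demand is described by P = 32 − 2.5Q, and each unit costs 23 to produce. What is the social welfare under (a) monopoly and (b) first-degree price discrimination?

A monopolist chooses Q where MR = MC. MR = 32 − 5Q; setting this equal to 23 gives Q = 1.8 and P = 27.5.
CS = ½·(32 − 27.5)·1.8 = 4.05; PS = (27.5 − 23)·1.8 = 8.1; TS = 12.15.
A perfectly discriminating monopolist sells every unit with P(Q) ≥ MC(Q), so output equals the competitive quantity Q = 3.6. Each buyer pays their reservation price, so CS = 0 and the firm captures all surplus.
TS = 16.2 (equal to competitive TS).

Monopoly: TS = 12.15; Perfect PD: TS = 16.2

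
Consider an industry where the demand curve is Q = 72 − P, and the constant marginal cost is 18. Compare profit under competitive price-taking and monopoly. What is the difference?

Profit rises by 729

Inverting demand: P = 72 − Q.
Competitive firms price at marginal cost: P = 18, giving Q = 54.
Profit = (18 − 18)·54 = 0.
The monopolist equates marginal revenue to marginal cost: 72 − 2Q = 18, so Q = 27. From demand, P = 45.
Profit = (45 − 18)·27 = 729.
Change in profit: 729 − 0 = 729.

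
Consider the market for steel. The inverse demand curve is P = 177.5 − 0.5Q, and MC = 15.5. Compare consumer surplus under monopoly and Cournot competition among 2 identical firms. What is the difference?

Monopoly sets MR = MC: 177.5 − Q = 15.5 ⇒ Q = 162, P = 177.5 − 0.5·162 = 96.5.
CS = ½·(177.5 − 96.5)·162 = 6561.
In a 2-firm Cournot equilibrium, symmetry and the first-order condition give q = (177.5 − 15.5)/(1.5) = 108. So Q = 216 and P = 69.5.
CS = ½·(177.5 − 69.5)·216 = 11664.
Change in consumer surplus: 11664 − 6561 = 5103.

CS rises by 5103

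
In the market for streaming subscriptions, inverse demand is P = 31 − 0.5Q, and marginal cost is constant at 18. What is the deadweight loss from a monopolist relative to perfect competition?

DWL = 42.25

Competitive firms price at marginal cost: P = 18, giving Q = 26.
The monopolist equates marginal revenue to marginal cost: 31 − Q = 18, so Q = 13. From demand, P = 24.5.
DWL is the triangle between Q = 13 and Q = 26: ½·(26 − 13)·(24.5 − 18) = 42.25.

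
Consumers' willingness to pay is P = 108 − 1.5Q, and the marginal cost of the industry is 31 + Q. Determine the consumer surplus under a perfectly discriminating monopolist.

CS = 0

A perfectly discriminating monopolist sells every unit with P(Q) ≥ MC(Q), so output equals the competitive quantity Q = 30.8. Each buyer pays their reservation price, so CS = 0 and the firm captures all surplus.
CS = 0.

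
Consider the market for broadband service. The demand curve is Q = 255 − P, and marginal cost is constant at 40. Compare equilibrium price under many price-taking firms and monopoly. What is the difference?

Inverting demand: P = 255 − Q.
Under competition P = MC = 40, so Q = (255 − 40)/1 = 215.
A monopolist chooses Q where MR = MC. MR = 255 − 2Q; setting this equal to 40 gives Q = 107.5 and P = 147.5.
Change in equilibrium price: 147.5 − 40 = 107.5.

P rises by 107.5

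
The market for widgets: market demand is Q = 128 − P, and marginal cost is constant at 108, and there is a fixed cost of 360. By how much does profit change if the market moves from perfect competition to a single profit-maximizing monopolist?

Profit rises by 100

Inverting demand: P = 128 − Q.
Competitive firms price at marginal cost: P = 108, giving Q = 20.
Profit = (108 − 108)·20 − 360 = −360.
A monopolist chooses Q where MR = MC. MR = 128 − 2Q; setting this equal to 108 gives Q = 10 and P = 118.
Profit = (118 − 108)·10 − 360 = −260.
Change in profit: −260 − −360 = 100.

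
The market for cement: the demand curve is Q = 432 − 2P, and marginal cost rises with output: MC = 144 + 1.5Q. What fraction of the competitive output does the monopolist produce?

Inverting demand: P = 216 − 0.5Q.
A monopolist chooses Q where MR = MC. MR = 216 − Q; setting this equal to 144 + 1.5Q gives Q = 28.8 and P = 201.6.
Competitive equilibrium sets price equal to marginal cost: 216 − 0.5Q = 144 + 1.5Q, so Q = 36 and P = 198.
Ratio Q_m/Q_c = 28.8/36 = 0.8.

Q_m/Q_c = 0.8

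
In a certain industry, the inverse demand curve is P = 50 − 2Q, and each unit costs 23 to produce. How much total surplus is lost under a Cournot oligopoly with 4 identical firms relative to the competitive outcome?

Perfect competition: P = MC = 23, so 50 − 2Q = 23 and Q = 13.5.
With 4 symmetric Cournot firms, each firm's FOC gives 50 − 10q = 23, so q = 2.7, Q = 4·2.7 = 10.8, and P = 28.4.
DWL is the triangle between Q = 10.8 and Q = 13.5: ½·(13.5 − 10.8)·(28.4 − 23) = 7.29.

DWL = 7.29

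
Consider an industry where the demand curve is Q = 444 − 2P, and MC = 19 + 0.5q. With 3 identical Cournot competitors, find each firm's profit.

π_i = 4945.08

Inverting demand: P = 222 − 0.5Q.
In a 3-firm Cournot equilibrium, symmetry and the first-order condition give q = (222 − 19)/(2.5) = 81.2. So Q = 243.6 and P = 100.2.
Each firm's profit = 100.2·81.2 − (19·81.2 + ½·0.5·81.2²) = 4945.08.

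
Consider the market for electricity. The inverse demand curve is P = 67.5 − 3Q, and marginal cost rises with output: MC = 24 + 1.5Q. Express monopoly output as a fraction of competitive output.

A monopolist chooses Q where MR = MC. MR = 67.5 − 6Q; setting this equal to 24 + 1.5Q gives Q = 5.8 and P = 50.1.
Competitive equilibrium sets price equal to marginal cost: 67.5 − 3Q = 24 + 1.5Q, so Q = 29/3 and P = 38.5.
Ratio Q_m/Q_c = 5.8/(29/3) = 0.6.

Q_m/Q_c = 0.6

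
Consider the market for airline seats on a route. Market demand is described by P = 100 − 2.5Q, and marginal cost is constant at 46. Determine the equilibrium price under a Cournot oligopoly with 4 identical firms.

Cournot with 4 identical firms: the symmetric best-response condition is 100 − 12.5q = 46. Each firm produces q = 4.32, total output Q = 17.28, price P = 56.8.

P = 56.8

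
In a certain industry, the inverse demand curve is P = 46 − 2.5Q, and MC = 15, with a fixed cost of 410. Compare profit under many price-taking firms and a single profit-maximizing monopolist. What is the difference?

π rises by 96.1

Perfect competition: P = MC = 15, so 46 − 2.5Q = 15 and Q = 12.4.
Profit = (15 − 15)·12.4 − 410 = −410.
A monopolist chooses Q where MR = MC. MR = 46 − 5Q; setting this equal to 15 gives Q = 6.2 and P = 30.5.
Profit = (30.5 − 15)·6.2 − 410 = −313.9.
Change in profit: −313.9 − −410 = 96.1.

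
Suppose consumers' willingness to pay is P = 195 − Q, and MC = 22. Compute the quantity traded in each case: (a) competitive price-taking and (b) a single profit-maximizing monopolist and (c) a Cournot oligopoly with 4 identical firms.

Competition: Q = 173; Monopoly: Q = 86.5; Cournot: Q = 138.4

Under competition P = MC = 22, so Q = (195 − 22)/1 = 173.
The monopolist equates marginal revenue to marginal cost: 195 − 2Q = 22, so Q = 86.5. From demand, P = 108.5.
With 4 symmetric Cournot firms, each firm's FOC gives 195 − 5q = 22, so q = 34.6, Q = 4·34.6 = 138.4, and P = 56.6.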